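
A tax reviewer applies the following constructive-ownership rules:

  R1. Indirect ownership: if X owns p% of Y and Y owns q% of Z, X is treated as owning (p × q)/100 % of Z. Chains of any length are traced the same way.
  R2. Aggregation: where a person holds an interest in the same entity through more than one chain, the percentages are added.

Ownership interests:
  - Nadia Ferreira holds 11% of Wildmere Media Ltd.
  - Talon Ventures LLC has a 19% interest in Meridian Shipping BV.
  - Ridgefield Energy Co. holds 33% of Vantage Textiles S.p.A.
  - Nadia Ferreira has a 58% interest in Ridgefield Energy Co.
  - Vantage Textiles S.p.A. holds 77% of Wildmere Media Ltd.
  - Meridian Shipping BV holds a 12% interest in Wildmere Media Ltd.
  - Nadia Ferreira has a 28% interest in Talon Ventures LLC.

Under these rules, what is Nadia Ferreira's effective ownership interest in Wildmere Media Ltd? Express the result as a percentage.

Chain via Talon Ventures LLC → Meridian Shipping BV (R1): 28% × 19% × 12% = 0.6384% of Wildmere Media Ltd.
Chain via Ridgefield Energy Co. → Vantage Textiles S.p.A. (R1): 58% × 33% × 77% = 14.7378% of Wildmere Media Ltd.
Direct interest in Wildmere Media Ltd: 11%.
Aggregating (R2): 0.6384% + 14.7378% + 11% = 26.3762%.

26.3762%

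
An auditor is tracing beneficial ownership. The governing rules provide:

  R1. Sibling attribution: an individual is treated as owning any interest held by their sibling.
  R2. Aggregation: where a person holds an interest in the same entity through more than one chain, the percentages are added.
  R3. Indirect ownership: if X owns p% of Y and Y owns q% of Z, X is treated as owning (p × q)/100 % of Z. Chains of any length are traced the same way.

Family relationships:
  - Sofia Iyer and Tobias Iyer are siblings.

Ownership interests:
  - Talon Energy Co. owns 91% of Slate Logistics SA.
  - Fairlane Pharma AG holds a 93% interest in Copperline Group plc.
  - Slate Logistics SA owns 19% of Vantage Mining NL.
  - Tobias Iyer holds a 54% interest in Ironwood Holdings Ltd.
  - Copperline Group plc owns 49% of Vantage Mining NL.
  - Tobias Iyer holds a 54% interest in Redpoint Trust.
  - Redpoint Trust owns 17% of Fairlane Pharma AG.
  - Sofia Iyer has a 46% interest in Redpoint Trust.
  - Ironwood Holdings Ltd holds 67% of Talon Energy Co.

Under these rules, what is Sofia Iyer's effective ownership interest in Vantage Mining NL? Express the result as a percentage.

14.002422%

By sibling attribution (R1), Sofia Iyer is treated as also owning Tobias Iyer's interest in Redpoint Trust, giving 46% + 54% = 100%.
By sibling attribution (R1), Sofia Iyer is treated as owning Tobias Iyer's 54% interest in Ironwood Holdings Ltd.
Chain via Redpoint Trust → Fairlane Pharma AG → Copperline Group plc (R3): 100% × 17% × 93% × 49% = 7.7469% of Vantage Mining NL.
Chain via Ironwood Holdings Ltd → Talon Energy Co. → Slate Logistics SA (R3): 54% × 67% × 91% × 19% = 6.255522% of Vantage Mining NL.
Aggregating (R2): 7.7469% + 6.255522% = 14.002422%.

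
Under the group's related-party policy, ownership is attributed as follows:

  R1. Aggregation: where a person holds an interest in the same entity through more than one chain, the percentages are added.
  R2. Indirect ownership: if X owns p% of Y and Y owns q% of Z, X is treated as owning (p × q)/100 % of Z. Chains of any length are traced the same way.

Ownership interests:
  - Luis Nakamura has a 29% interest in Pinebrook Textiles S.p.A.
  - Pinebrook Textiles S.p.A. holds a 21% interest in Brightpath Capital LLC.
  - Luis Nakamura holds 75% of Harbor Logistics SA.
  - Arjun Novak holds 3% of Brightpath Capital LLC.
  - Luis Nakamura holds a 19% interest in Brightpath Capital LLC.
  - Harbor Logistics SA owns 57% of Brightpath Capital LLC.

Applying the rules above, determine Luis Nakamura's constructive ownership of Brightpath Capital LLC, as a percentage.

Chain via Harbor Logistics SA (R2): 75% × 57% = 42.75% of Brightpath Capital LLC.
Chain via Pinebrook Textiles S.p.A. (R2): 29% × 21% = 6.09% of Brightpath Capital LLC.
Direct interest in Brightpath Capital LLC: 19%.
Aggregating (R1): 42.75% + 6.09% + 19% = 67.84%.

67.84%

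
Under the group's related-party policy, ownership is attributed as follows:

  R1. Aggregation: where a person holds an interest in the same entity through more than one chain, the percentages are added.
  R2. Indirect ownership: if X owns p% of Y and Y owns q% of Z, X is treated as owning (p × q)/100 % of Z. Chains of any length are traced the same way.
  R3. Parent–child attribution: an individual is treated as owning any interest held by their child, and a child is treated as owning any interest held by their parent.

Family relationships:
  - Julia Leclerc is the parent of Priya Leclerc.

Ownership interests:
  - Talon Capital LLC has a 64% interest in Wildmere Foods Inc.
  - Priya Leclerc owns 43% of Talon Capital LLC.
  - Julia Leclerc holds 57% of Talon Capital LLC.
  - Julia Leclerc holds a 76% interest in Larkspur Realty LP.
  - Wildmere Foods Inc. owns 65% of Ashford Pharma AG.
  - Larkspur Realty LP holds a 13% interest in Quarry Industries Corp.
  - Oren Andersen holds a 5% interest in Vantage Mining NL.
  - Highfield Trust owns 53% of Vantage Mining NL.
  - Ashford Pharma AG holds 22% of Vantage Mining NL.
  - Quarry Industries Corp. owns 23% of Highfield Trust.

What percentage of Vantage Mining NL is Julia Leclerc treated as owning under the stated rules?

10.356372%

By parent–child attribution (R3), Julia Leclerc is treated as also owning Priya Leclerc's interest in Talon Capital LLC, giving 57% + 43% = 100%.
Chain via Larkspur Realty LP → Quarry Industries Corp. → Highfield Trust (R2): 76% × 13% × 23% × 53% = 1.204372% of Vantage Mining NL.
Chain via Talon Capital LLC → Wildmere Foods Inc. → Ashford Pharma AG (R2): 100% × 64% × 65% × 22% = 9.152% of Vantage Mining NL.
Aggregating (R1): 1.204372% + 9.152% = 10.356372%.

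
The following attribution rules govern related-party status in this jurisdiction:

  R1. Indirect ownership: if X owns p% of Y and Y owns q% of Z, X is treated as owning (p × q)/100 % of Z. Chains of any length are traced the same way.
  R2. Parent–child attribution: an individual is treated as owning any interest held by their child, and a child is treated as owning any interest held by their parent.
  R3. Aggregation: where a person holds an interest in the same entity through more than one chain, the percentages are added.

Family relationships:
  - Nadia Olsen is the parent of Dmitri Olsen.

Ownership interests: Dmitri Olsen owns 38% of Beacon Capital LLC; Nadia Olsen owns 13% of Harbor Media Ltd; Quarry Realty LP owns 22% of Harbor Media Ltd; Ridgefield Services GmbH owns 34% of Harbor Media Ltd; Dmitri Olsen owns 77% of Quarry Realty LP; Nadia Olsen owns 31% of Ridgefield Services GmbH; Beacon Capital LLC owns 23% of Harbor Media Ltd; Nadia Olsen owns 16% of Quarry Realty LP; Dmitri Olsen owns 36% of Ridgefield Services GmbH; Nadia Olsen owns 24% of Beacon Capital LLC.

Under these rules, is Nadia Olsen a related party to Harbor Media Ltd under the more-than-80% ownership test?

By parent–child attribution (R2), Nadia Olsen is treated as also owning Dmitri Olsen's interest in Quarry Realty LP, giving 16% + 77% = 93%.
By parent–child attribution (R2), Nadia Olsen is treated as also owning Dmitri Olsen's interest in Beacon Capital LLC, giving 24% + 38% = 62%.
By parent–child attribution (R2), Nadia Olsen is treated as also owning Dmitri Olsen's interest in Ridgefield Services GmbH, giving 31% + 36% = 67%.
Chain via Quarry Realty LP (R1): 93% × 22% = 20.46% of Harbor Media Ltd.
Chain via Beacon Capital LLC (R1): 62% × 23% = 14.26% of Harbor Media Ltd.
Chain via Ridgefield Services GmbH (R1): 67% × 34% = 22.78% of Harbor Media Ltd.
Direct interest in Harbor Media Ltd: 13%.
Aggregating (R3): 20.46% + 14.26% + 22.78% + 13% = 70.5%.
70.5% does not exceed the 80% threshold, so Nadia is not a related party to Harbor Media Ltd.

No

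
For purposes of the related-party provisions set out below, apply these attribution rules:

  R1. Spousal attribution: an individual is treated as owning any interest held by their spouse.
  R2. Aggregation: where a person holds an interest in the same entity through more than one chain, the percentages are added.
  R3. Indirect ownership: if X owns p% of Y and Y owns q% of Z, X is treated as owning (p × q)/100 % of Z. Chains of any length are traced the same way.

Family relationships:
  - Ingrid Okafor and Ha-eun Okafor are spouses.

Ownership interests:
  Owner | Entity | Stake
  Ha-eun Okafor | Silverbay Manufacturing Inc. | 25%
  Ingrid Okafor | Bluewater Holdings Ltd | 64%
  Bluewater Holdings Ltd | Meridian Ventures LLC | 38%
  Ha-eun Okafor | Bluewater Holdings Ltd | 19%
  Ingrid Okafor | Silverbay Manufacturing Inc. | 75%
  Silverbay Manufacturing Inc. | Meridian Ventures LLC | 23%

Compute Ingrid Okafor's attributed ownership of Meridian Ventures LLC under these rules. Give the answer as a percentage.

By spousal attribution (R1), Ingrid Okafor is treated as also owning Ha-eun Okafor's interest in Bluewater Holdings Ltd, giving 64% + 19% = 83%.
By spousal attribution (R1), Ingrid Okafor is treated as also owning Ha-eun Okafor's interest in Silverbay Manufacturing Inc, giving 75% + 25% = 100%.
Chain via Bluewater Holdings Ltd (R3): 83% × 38% = 31.54% of Meridian Ventures LLC.
Chain via Silverbay Manufacturing Inc. (R3): 100% × 23% = 23% of Meridian Ventures LLC.
Aggregating (R2): 31.54% + 23% = 54.54%.

54.54%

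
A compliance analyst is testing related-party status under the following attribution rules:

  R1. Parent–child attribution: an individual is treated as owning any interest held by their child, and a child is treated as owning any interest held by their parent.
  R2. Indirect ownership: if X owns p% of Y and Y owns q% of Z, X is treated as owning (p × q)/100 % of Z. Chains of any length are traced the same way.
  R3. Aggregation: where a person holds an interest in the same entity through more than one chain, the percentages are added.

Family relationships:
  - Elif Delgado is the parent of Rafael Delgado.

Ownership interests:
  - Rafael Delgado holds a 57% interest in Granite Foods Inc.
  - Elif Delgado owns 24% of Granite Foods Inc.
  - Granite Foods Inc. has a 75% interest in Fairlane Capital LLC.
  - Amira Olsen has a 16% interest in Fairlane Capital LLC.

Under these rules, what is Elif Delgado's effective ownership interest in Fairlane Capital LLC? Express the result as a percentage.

60.75%

By parent–child attribution (R1), Elif Delgado is treated as also owning Rafael Delgado's interest in Granite Foods Inc, giving 24% + 57% = 81%.
Chain via Granite Foods Inc. (R2): 81% × 75% = 60.75% of Fairlane Capital LLC.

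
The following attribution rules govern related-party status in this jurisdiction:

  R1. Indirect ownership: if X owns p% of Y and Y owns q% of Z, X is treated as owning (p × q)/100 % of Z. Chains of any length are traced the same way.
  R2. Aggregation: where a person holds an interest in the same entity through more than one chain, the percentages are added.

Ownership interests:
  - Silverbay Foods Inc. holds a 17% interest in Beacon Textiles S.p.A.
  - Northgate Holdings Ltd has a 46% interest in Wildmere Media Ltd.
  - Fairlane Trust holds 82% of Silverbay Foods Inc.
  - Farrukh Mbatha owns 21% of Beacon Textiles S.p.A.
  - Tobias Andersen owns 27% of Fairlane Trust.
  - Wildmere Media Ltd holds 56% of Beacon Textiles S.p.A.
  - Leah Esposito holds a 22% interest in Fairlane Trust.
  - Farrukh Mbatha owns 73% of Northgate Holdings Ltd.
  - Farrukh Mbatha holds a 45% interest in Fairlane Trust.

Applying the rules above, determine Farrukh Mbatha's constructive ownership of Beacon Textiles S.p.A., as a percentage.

Chain via Fairlane Trust → Silverbay Foods Inc. (R1): 45% × 82% × 17% = 6.273% of Beacon Textiles S.p.A.
Chain via Northgate Holdings Ltd → Wildmere Media Ltd (R1): 73% × 46% × 56% = 18.8048% of Beacon Textiles S.p.A.
Direct interest in Beacon Textiles S.p.A: 21%.
Aggregating (R2): 6.273% + 18.8048% + 21% = 46.0778%.

46.0778%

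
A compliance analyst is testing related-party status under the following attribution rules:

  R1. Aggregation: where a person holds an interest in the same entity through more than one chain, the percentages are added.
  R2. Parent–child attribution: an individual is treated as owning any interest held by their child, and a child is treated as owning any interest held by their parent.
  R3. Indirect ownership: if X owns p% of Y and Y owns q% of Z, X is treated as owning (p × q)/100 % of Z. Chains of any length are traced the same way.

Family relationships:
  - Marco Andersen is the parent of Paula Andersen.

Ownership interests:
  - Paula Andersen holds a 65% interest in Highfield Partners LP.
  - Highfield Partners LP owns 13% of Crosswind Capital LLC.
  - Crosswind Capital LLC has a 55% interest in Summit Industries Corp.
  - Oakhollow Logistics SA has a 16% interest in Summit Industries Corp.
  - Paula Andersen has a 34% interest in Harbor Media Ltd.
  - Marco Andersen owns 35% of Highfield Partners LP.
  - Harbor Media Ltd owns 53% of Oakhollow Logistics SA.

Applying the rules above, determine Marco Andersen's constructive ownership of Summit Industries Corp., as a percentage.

By parent–child attribution (R2), Marco Andersen is treated as also owning Paula Andersen's interest in Highfield Partners LP, giving 35% + 65% = 100%.
By parent–child attribution (R2), Marco Andersen is treated as owning Paula Andersen's 34% interest in Harbor Media Ltd.
Chain via Highfield Partners LP → Crosswind Capital LLC (R3): 100% × 13% × 55% = 7.15% of Summit Industries Corp.
Chain via Harbor Media Ltd → Oakhollow Logistics SA (R3): 34% × 53% × 16% = 2.8832% of Summit Industries Corp.
Aggregating (R1): 7.15% + 2.8832% = 10.0332%.

10.0332%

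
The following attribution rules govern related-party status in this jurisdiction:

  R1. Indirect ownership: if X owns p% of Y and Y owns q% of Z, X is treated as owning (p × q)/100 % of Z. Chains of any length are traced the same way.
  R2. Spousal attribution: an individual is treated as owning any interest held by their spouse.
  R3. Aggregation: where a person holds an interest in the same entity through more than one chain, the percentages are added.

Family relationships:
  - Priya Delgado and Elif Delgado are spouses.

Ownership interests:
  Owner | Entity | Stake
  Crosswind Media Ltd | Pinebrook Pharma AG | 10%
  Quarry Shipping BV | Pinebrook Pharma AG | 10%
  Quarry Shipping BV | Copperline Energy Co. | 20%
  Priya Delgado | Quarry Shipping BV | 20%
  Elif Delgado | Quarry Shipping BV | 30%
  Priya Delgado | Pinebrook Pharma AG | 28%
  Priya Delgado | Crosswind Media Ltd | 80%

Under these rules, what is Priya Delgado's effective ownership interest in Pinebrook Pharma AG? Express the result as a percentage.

By spousal attribution (R2), Priya Delgado is treated as also owning Elif Delgado's interest in Quarry Shipping BV, giving 20% + 30% = 50%.
Chain via Crosswind Media Ltd (R1): 80% × 10% = 8% of Pinebrook Pharma AG.
Chain via Quarry Shipping BV (R1): 50% × 10% = 5% of Pinebrook Pharma AG.
Direct interest in Pinebrook Pharma AG: 28%.
Aggregating (R3): 8% + 5% + 28% = 41%.

41%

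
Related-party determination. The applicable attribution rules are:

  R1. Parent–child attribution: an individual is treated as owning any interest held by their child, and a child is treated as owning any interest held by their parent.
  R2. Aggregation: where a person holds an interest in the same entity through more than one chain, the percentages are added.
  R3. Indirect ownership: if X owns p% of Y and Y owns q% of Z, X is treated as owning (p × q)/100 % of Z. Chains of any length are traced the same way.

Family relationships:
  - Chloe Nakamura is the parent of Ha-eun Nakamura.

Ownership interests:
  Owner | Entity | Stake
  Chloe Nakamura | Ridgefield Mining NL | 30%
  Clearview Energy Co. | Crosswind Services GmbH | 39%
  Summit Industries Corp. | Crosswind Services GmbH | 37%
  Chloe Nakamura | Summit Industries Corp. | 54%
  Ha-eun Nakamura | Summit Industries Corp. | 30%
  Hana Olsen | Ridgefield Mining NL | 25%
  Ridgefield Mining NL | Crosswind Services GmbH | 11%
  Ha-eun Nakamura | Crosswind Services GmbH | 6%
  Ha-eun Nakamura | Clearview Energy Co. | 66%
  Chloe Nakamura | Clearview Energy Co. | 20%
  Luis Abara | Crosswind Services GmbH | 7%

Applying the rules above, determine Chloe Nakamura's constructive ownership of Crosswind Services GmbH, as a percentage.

By parent–child attribution (R1), Chloe Nakamura is treated as also owning Ha-eun Nakamura's interest in Clearview Energy Co, giving 20% + 66% = 86%.
By parent–child attribution (R1), Chloe Nakamura is treated as also owning Ha-eun Nakamura's interest in Summit Industries Corp, giving 54% + 30% = 84%.
By parent–child attribution (R1), Chloe Nakamura is treated as owning Ha-eun Nakamura's 6% interest in Crosswind Services GmbH.
Chain via Clearview Energy Co. (R3): 86% × 39% = 33.54% of Crosswind Services GmbH.
Chain via Ridgefield Mining NL (R3): 30% × 11% = 3.3% of Crosswind Services GmbH.
Chain via Summit Industries Corp. (R3): 84% × 37% = 31.08% of Crosswind Services GmbH.
Direct interest in Crosswind Services GmbH: 6%.
Aggregating (R2): 33.54% + 3.3% + 31.08% + 6% = 73.92%.

73.92%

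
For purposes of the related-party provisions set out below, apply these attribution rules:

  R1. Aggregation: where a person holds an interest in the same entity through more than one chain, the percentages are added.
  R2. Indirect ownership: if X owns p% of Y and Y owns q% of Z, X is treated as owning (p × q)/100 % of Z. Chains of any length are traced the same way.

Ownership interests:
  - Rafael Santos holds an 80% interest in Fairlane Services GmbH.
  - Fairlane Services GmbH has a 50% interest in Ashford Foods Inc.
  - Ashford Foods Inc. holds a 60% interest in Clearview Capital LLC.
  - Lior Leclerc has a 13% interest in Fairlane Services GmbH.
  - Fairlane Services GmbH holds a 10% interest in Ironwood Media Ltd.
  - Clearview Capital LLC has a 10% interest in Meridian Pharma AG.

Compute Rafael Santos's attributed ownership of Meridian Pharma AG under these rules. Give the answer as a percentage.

2.4%

Chain via Fairlane Services GmbH → Ashford Foods Inc. → Clearview Capital LLC (R2): 80% × 50% × 60% × 10% = 2.4% of Meridian Pharma AG.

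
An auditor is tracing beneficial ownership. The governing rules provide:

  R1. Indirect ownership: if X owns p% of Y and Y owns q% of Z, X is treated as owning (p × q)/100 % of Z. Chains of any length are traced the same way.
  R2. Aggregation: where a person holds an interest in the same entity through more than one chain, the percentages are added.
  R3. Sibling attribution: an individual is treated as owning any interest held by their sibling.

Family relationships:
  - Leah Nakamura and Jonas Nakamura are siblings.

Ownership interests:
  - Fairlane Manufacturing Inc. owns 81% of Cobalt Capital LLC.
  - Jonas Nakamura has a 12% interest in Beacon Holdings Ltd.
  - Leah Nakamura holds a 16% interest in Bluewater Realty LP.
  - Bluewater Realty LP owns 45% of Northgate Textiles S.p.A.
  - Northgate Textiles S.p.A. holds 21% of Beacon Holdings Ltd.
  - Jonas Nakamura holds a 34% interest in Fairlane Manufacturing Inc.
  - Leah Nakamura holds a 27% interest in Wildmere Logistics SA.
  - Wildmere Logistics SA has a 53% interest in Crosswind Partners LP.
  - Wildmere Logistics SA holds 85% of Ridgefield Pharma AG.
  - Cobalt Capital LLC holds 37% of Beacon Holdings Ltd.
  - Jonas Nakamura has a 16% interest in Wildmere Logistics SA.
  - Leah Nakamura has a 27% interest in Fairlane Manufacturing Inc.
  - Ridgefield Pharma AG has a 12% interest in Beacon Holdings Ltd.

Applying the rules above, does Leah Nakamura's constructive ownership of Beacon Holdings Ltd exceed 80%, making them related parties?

By sibling attribution (R3), Leah Nakamura is treated as also owning Jonas Nakamura's interest in Wildmere Logistics SA, giving 27% + 16% = 43%.
By sibling attribution (R3), Leah Nakamura is treated as also owning Jonas Nakamura's interest in Fairlane Manufacturing Inc, giving 27% + 34% = 61%.
By sibling attribution (R3), Leah Nakamura is treated as owning Jonas Nakamura's 12% interest in Beacon Holdings Ltd.
Chain via Wildmere Logistics SA → Ridgefield Pharma AG (R1): 43% × 85% × 12% = 4.386% of Beacon Holdings Ltd.
Chain via Bluewater Realty LP → Northgate Textiles S.p.A. (R1): 16% × 45% × 21% = 1.512% of Beacon Holdings Ltd.
Chain via Fairlane Manufacturing Inc. → Cobalt Capital LLC (R1): 61% × 81% × 37% = 18.2817% of Beacon Holdings Ltd.
Direct interest in Beacon Holdings Ltd: 12%.
Aggregating (R2): 4.386% + 1.512% + 18.2817% + 12% = 36.1797%.
36.1797% does not exceed the 80% threshold, so Leah is not a related party to Beacon Holdings Ltd.

No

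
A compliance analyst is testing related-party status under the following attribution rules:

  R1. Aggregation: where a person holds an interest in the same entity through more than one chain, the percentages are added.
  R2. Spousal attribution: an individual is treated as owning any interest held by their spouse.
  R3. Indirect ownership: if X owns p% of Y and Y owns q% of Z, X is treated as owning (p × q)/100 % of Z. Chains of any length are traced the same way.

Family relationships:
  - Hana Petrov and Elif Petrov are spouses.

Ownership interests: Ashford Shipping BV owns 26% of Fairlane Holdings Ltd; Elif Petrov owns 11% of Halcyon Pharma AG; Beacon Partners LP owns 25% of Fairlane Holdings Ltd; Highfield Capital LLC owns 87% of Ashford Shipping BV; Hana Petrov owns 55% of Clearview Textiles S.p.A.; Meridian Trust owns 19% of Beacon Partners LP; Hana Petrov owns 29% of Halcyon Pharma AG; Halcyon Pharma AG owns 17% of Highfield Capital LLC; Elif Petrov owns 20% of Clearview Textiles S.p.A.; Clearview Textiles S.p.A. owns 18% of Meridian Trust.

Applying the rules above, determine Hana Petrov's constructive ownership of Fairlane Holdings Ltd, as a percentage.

By spousal attribution (R2), Hana Petrov is treated as also owning Elif Petrov's interest in Clearview Textiles S.p.A, giving 55% + 20% = 75%.
By spousal attribution (R2), Hana Petrov is treated as also owning Elif Petrov's interest in Halcyon Pharma AG, giving 29% + 11% = 40%.
Chain via Clearview Textiles S.p.A. → Meridian Trust → Beacon Partners LP (R3): 75% × 18% × 19% × 25% = 0.64125% of Fairlane Holdings Ltd.
Chain via Halcyon Pharma AG → Highfield Capital LLC → Ashford Shipping BV (R3): 40% × 17% × 87% × 26% = 1.53816% of Fairlane Holdings Ltd.
Aggregating (R1): 0.64125% + 1.53816% = 2.17941%.

2.17941%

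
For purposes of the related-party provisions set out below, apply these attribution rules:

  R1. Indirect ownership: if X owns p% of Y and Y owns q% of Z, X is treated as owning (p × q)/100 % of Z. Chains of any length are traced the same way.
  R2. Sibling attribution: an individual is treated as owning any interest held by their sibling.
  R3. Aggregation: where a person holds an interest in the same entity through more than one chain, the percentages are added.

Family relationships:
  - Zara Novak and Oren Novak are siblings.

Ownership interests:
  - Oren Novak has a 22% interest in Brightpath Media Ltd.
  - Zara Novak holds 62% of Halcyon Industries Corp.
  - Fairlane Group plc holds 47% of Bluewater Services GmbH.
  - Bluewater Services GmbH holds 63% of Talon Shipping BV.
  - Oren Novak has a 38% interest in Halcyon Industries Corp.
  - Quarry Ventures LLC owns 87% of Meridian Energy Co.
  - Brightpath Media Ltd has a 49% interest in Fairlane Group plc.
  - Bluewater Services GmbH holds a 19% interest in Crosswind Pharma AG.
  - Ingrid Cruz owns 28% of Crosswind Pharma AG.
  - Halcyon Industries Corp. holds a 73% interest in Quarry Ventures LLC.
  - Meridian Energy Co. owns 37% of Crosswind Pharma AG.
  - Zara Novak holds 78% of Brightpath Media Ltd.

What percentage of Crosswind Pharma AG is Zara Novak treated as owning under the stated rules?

By sibling attribution (R2), Zara Novak is treated as also owning Oren Novak's interest in Brightpath Media Ltd, giving 78% + 22% = 100%.
By sibling attribution (R2), Zara Novak is treated as also owning Oren Novak's interest in Halcyon Industries Corp, giving 62% + 38% = 100%.
Chain via Brightpath Media Ltd → Fairlane Group plc → Bluewater Services GmbH (R1): 100% × 49% × 47% × 19% = 4.3757% of Crosswind Pharma AG.
Chain via Halcyon Industries Corp. → Quarry Ventures LLC → Meridian Energy Co. (R1): 100% × 73% × 87% × 37% = 23.4987% of Crosswind Pharma AG.
Aggregating (R3): 4.3757% + 23.4987% = 27.8744%.

27.8744%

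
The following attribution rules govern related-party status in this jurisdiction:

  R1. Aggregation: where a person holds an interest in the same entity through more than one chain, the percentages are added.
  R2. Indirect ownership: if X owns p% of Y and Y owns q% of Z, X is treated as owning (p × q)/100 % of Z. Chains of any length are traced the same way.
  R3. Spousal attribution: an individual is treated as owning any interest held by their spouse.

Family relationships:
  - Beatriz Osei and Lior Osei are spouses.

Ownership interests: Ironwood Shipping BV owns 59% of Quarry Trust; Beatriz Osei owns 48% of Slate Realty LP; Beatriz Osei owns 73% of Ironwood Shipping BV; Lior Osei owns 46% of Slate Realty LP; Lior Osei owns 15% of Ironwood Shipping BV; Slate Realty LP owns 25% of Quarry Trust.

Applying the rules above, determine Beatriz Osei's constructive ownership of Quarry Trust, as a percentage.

By spousal attribution (R3), Beatriz Osei is treated as also owning Lior Osei's interest in Slate Realty LP, giving 48% + 46% = 94%.
By spousal attribution (R3), Beatriz Osei is treated as also owning Lior Osei's interest in Ironwood Shipping BV, giving 73% + 15% = 88%.
Chain via Slate Realty LP (R2): 94% × 25% = 23.5% of Quarry Trust.
Chain via Ironwood Shipping BV (R2): 88% × 59% = 51.92% of Quarry Trust.
Aggregating (R1): 23.5% + 51.92% = 75.42%.

75.42%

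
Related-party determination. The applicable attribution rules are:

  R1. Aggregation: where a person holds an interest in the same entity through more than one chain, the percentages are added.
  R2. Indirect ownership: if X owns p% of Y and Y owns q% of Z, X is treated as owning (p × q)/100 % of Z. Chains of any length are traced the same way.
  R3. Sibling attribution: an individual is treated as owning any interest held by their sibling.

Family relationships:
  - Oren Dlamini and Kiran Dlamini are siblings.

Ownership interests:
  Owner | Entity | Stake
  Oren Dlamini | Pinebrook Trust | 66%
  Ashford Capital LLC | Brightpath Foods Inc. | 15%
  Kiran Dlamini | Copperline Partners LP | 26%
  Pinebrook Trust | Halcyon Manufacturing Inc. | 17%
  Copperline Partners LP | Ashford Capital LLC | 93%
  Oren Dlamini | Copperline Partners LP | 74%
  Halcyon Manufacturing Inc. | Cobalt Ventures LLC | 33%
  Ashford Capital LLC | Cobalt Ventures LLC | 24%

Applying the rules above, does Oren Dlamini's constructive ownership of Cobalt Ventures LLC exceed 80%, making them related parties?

By sibling attribution (R3), Oren Dlamini is treated as also owning Kiran Dlamini's interest in Copperline Partners LP, giving 74% + 26% = 100%.
Chain via Pinebrook Trust → Halcyon Manufacturing Inc. (R2): 66% × 17% × 33% = 3.7026% of Cobalt Ventures LLC.
Chain via Copperline Partners LP → Ashford Capital LLC (R2): 100% × 93% × 24% = 22.32% of Cobalt Ventures LLC.
Aggregating (R1): 3.7026% + 22.32% = 26.0226%.
26.0226% does not exceed the 80% threshold, so Oren is not a related party to Cobalt Ventures LLC.

No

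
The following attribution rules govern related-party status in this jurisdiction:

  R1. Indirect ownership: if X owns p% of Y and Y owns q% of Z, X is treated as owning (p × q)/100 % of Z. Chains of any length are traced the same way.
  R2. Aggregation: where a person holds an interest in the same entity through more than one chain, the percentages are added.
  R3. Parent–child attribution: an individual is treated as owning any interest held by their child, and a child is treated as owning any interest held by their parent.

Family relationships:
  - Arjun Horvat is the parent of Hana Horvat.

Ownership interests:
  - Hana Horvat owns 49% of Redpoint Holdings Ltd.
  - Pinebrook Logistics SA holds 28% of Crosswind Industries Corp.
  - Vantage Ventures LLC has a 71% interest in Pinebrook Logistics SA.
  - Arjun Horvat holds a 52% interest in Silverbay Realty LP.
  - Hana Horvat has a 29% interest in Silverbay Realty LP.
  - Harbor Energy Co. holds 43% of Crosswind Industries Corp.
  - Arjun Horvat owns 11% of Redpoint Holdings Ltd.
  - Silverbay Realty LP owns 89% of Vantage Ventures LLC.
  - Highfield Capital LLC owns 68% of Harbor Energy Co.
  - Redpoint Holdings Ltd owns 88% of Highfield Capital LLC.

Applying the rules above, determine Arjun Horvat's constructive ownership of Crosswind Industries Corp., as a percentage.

By parent–child attribution (R3), Arjun Horvat is treated as also owning Hana Horvat's interest in Silverbay Realty LP, giving 52% + 29% = 81%.
By parent–child attribution (R3), Arjun Horvat is treated as also owning Hana Horvat's interest in Redpoint Holdings Ltd, giving 11% + 49% = 60%.
Chain via Silverbay Realty LP → Vantage Ventures LLC → Pinebrook Logistics SA (R1): 81% × 89% × 71% × 28% = 14.331492% of Crosswind Industries Corp.
Chain via Redpoint Holdings Ltd → Highfield Capital LLC → Harbor Energy Co. (R1): 60% × 88% × 68% × 43% = 15.43872% of Crosswind Industries Corp.
Aggregating (R2): 14.331492% + 15.43872% = 29.770212%.

29.770212%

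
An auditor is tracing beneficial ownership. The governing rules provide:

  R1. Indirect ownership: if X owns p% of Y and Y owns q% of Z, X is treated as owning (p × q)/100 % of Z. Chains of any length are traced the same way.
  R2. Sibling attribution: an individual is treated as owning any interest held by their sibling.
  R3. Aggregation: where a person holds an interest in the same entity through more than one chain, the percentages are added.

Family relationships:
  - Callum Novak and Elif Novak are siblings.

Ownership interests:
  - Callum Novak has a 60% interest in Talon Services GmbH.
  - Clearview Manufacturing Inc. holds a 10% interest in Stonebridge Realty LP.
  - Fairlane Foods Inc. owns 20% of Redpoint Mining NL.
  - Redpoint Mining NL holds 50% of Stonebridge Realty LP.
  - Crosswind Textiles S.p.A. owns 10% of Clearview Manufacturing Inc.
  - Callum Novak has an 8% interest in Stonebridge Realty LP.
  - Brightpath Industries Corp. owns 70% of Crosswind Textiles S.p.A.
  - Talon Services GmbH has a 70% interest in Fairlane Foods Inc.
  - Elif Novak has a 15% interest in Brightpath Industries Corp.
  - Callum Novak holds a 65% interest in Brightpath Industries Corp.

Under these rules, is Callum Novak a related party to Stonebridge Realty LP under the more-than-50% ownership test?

No

By sibling attribution (R2), Callum Novak is treated as also owning Elif Novak's interest in Brightpath Industries Corp, giving 65% + 15% = 80%.
Chain via Talon Services GmbH → Fairlane Foods Inc. → Redpoint Mining NL (R1): 60% × 70% × 20% × 50% = 4.2% of Stonebridge Realty LP.
Chain via Brightpath Industries Corp. → Crosswind Textiles S.p.A. → Clearview Manufacturing Inc. (R1): 80% × 70% × 10% × 10% = 0.56% of Stonebridge Realty LP.
Direct interest in Stonebridge Realty LP: 8%.
Aggregating (R3): 4.2% + 0.56% + 8% = 12.76%.
12.76% does not exceed the 50% threshold, so Callum is not a related party to Stonebridge Realty LP.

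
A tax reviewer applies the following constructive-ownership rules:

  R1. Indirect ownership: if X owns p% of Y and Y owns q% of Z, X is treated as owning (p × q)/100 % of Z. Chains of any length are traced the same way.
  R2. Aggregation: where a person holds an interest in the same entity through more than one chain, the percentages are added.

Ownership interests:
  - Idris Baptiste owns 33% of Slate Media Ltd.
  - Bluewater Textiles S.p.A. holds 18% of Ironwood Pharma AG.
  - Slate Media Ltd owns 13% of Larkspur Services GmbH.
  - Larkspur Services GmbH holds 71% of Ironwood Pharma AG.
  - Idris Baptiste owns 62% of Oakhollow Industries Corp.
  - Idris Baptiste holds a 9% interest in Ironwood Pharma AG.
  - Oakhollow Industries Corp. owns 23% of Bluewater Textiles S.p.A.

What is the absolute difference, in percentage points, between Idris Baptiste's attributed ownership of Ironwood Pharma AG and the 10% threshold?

Chain via Slate Media Ltd → Larkspur Services GmbH (R1): 33% × 13% × 71% = 3.0459% of Ironwood Pharma AG.
Chain via Oakhollow Industries Corp. → Bluewater Textiles S.p.A. (R1): 62% × 23% × 18% = 2.5668% of Ironwood Pharma AG.
Direct interest in Ironwood Pharma AG: 9%.
Aggregating (R2): 3.0459% + 2.5668% + 9% = 14.6127%.
14.6127% exceeds the 10% threshold by 4.6127 percentage points.

4.6127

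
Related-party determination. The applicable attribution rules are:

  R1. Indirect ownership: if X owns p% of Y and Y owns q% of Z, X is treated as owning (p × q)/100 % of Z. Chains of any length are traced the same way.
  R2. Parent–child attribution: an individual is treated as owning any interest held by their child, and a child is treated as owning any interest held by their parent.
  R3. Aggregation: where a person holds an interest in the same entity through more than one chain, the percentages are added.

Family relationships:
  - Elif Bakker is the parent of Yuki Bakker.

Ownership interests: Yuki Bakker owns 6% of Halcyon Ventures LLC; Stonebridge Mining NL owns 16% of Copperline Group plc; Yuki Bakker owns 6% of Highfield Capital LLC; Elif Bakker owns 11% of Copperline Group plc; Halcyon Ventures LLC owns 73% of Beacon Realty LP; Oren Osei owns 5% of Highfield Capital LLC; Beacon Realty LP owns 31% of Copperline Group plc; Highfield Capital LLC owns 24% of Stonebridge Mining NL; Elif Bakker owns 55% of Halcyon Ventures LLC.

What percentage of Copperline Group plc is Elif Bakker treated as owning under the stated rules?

By parent–child attribution (R2), Elif Bakker is treated as also owning Yuki Bakker's interest in Halcyon Ventures LLC, giving 55% + 6% = 61%.
By parent–child attribution (R2), Elif Bakker is treated as owning Yuki Bakker's 6% interest in Highfield Capital LLC.
Chain via Halcyon Ventures LLC → Beacon Realty LP (R1): 61% × 73% × 31% = 13.8043% of Copperline Group plc.
Direct interest in Copperline Group plc: 11%.
Chain via Highfield Capital LLC → Stonebridge Mining NL (R1): 6% × 24% × 16% = 0.2304% of Copperline Group plc.
Aggregating (R3): 13.8043% + 11% + 0.2304% = 25.0347%.

25.0347%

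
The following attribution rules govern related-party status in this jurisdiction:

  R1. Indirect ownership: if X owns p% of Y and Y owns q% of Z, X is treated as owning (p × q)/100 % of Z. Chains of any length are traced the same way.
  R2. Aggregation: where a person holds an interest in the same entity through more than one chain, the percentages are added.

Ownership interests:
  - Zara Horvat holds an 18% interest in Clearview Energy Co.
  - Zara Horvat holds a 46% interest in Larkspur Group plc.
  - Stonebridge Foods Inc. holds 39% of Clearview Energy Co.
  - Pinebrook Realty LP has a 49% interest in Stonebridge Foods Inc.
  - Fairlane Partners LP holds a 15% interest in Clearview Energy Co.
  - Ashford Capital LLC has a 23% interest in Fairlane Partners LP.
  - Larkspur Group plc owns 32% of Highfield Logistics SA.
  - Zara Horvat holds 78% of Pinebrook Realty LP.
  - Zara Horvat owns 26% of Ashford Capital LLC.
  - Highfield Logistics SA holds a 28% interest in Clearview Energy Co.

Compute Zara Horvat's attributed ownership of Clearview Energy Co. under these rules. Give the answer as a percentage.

37.9244%

Chain via Ashford Capital LLC → Fairlane Partners LP (R1): 26% × 23% × 15% = 0.897% of Clearview Energy Co.
Chain via Pinebrook Realty LP → Stonebridge Foods Inc. (R1): 78% × 49% × 39% = 14.9058% of Clearview Energy Co.
Chain via Larkspur Group plc → Highfield Logistics SA (R1): 46% × 32% × 28% = 4.1216% of Clearview Energy Co.
Direct interest in Clearview Energy Co: 18%.
Aggregating (R2): 0.897% + 14.9058% + 4.1216% + 18% = 37.9244%.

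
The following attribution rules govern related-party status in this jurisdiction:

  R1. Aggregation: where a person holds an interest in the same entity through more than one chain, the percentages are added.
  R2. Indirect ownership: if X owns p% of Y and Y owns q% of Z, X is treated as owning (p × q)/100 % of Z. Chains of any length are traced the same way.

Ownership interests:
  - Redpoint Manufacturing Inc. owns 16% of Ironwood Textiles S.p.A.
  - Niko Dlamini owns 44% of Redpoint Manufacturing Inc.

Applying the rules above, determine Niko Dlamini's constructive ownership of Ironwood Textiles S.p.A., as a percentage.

Chain via Redpoint Manufacturing Inc. (R2): 44% × 16% = 7.04% of Ironwood Textiles S.p.A.

7.04%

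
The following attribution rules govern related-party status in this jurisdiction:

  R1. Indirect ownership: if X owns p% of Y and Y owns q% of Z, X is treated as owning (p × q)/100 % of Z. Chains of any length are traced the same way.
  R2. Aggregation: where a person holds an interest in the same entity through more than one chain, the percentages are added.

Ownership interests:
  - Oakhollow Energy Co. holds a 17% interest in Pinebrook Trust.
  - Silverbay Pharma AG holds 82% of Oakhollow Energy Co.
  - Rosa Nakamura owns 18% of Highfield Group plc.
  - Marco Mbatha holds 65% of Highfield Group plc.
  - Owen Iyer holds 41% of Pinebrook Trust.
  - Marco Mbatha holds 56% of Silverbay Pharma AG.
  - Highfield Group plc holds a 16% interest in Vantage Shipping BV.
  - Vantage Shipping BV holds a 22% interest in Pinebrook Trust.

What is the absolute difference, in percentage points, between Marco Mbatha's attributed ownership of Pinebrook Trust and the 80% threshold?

Chain via Highfield Group plc → Vantage Shipping BV (R1): 65% × 16% × 22% = 2.288% of Pinebrook Trust.
Chain via Silverbay Pharma AG → Oakhollow Energy Co. (R1): 56% × 82% × 17% = 7.8064% of Pinebrook Trust.
Aggregating (R2): 2.288% + 7.8064% = 10.0944%.
10.0944% falls short of the 80% threshold by 69.9056 percentage points.

69.9056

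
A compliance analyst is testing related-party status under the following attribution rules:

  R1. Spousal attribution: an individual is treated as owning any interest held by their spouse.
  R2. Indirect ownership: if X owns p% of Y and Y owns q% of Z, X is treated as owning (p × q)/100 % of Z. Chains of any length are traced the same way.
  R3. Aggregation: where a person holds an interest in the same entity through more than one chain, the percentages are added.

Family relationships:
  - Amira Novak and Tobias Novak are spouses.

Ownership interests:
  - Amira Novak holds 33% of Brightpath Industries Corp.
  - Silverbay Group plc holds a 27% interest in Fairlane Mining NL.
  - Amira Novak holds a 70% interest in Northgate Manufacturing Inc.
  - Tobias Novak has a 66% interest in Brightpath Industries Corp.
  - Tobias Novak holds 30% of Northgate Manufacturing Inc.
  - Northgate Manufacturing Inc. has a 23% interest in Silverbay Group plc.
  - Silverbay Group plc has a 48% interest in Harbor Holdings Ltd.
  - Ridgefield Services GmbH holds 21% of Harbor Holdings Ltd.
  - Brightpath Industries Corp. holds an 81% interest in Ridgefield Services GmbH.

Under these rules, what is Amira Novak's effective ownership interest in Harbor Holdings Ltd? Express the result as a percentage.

By spousal attribution (R1), Amira Novak is treated as also owning Tobias Novak's interest in Brightpath Industries Corp, giving 33% + 66% = 99%.
By spousal attribution (R1), Amira Novak is treated as also owning Tobias Novak's interest in Northgate Manufacturing Inc, giving 70% + 30% = 100%.
Chain via Brightpath Industries Corp. → Ridgefield Services GmbH (R2): 99% × 81% × 21% = 16.8399% of Harbor Holdings Ltd.
Chain via Northgate Manufacturing Inc. → Silverbay Group plc (R2): 100% × 23% × 48% = 11.04% of Harbor Holdings Ltd.
Aggregating (R3): 16.8399% + 11.04% = 27.8799%.

27.8799%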